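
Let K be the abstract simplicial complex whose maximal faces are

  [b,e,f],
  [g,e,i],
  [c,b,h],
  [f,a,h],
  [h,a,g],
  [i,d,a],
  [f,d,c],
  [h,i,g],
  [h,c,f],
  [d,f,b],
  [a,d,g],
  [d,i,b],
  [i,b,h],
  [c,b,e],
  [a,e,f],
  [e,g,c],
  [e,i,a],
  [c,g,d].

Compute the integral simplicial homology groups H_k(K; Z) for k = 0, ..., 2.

Take the total order a < b < c < d < e < f < g < h < i on the vertex set. Then K (dimension 2) consists of the simplices:

  0-simplices (9): a, b, c, d, e, f, g, h, i
  1-simplices (27): ad, ae, af, ag, ah, ai, bc, bd, be, bf, bh, bi, cd, ce, cf, cg, ch, df, dg, di, ef, eg, ei, fh, gh, gi, hi
  2-simplices (18): adg, adi, aef, aei, afh, agh, bce, bch, bdf, bdi, bef, bhi, cdf, cdg, ceg, cfh, egi, ghi

giving chain groups C_0 ≅ Z^9, C_1 ≅ Z^27, C_2 ≅ Z^18.

∂_1: C_1 → C_0 is given by ∂[p,q] = [q] − [p].
The resulting 9×27 matrix has rank 8, and its Smith normal form has invariant factors (1,1,1,1,1,1,1,1).

The boundary map ∂_2: C_2 → C_1 maps a triangle to the signed sum of its edges. For instance
  ∂bce = ce − be + bc,
  ∂cdg = dg − cg + cd.
As a 27×18 matrix over Z this has rank 18, with invariant factors (1,1,1,1,1,1,1,1,1,1,1,1,1,1,1,1,1,2).

Now H_k = ker ∂_k / im ∂_{k+1}, so:

  H_0: rank C_0 − rank ∂_1 = 9 − 8 = 1, and the invariant factors of ∂_1 are all 1, so H_0 ≅ Z.
  H_1: rank ker ∂_1 − rank ∂_2 = (27 − 8) − 18 = 1, and ∂_2 has invariant factor 2 > 1, so H_1 ≅ Z ⊕ Z/2.
  H_2: rank ker ∂_2 − rank ∂_3 = (18 − 18) − 0 = 0, and there is no ∂_3, so H_2 ≅ 0.

H_0 ≅ Z,  H_1 ≅ Z ⊕ Z/2,  H_2 = 0.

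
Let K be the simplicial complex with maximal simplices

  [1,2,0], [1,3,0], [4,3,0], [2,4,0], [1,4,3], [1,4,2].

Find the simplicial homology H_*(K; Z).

H_0 = Z,  H_1 = 0,  H_2 = Z.

Fix the vertex order 0 < 1 < 2 < 3 < 4 and write every simplex with vertices in increasing order. Then dim K = 2 and the simplices of K are:

  0-simplices (5): [0], [1], [2], [3], [4]
  1-simplices (9): [0,1], [0,2], [0,3], [0,4], [1,2], [1,3], [1,4], [2,4], [3,4]
  2-simplices (6): [0,1,2], [0,1,3], [0,2,4], [0,3,4], [1,2,4], [1,3,4]

Hence C_0 ≅ Z^5, C_1 ≅ Z^9, C_2 ≅ Z^6.

Boundary ∂_1: C_1 → C_0 maps an edge to its endpoints' difference, ∂[p,q] = q − p. For instance
  ∂[1,4] = [4] − [1].
The resulting 5×9 matrix has rank 4, and its Smith normal form has invariant factors (1,1,1,1).

∂_2: C_2 → C_1 acts by ∂[p,q,r] = [q,r] − [p,r] + [p,q]. For instance
  ∂[0,3,4] = [3,4] − [0,4] + [0,3],
  ∂[0,2,4] = [2,4] − [0,4] + [0,2].
The resulting 9×6 matrix has rank 5, and its Smith normal form has invariant factors (1,1,1,1,1).

From H_k ≅ ker(∂_k) / im(∂_{k+1}) we obtain:

  H_0: rank C_0 − rank ∂_1 = 5 − 4 = 1, and the invariant factors of ∂_1 are all 1, so H_0 = Z.
  H_1: rank ker ∂_1 − rank ∂_2 = (9 − 4) − 5 = 0, and the invariant factors of ∂_2 are all 1, so H_1 = 0.
  H_2: rank ker ∂_2 − rank ∂_3 = (6 − 5) − 0 = 1, and there is no ∂_3, so H_2 = Z.

(K is a triangulation of the 2-sphere S^2.)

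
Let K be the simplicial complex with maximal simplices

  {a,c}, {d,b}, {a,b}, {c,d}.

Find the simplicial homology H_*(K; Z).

We work with the vertex ordering a < b < c < d. The simplices of K, each written with vertices in increasing order, are:

  0-simplices (4): a, b, c, d
  1-simplices (4): ab, ac, bd, cd

giving chain groups C_0 ≅ Z^4, C_1 ≅ Z^4.

∂_1: C_1 → C_0 maps an edge to its endpoints' difference, ∂[p,q] = q − p.
This gives a 4×4 integer matrix of rank 3; reducing to Smith normal form yields diagonal entries (1,1,1).

Computing H_k = (kernel of ∂_k) / (image of ∂_{k+1}):

  H_0: rank C_0 − rank ∂_1 = 4 − 3 = 1, and the invariant factors of ∂_1 are all 1, so H_0 ≅ Z.
  H_1: rank ker ∂_1 − rank ∂_2 = (4 − 3) − 0 = 1, and there is no ∂_2, so H_1 ≅ Z.

As a check, the Euler characteristic is 4 − 4 = 0, which agrees with 1 − 1 = 0.

H_0 ≅ Z,  H_1 ≅ Z.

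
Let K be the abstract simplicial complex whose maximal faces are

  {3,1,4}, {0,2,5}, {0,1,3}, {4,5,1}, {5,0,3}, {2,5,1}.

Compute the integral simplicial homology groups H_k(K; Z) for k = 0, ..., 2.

K has 6 vertices, 12 edges, 6 triangles.
rank ∂_0 = 0, rank ∂_1 = 5 ⇒ b_0 = 6 − 0 − 5 = 1; all invariant factors of ∂_1 are 1 so no torsion. So H_0 = Z.
rank ∂_1 = 5, rank ∂_2 = 6 ⇒ b_1 = 12 − 5 − 6 = 1; all invariant factors of ∂_2 are 1 so no torsion. So H_1 = Z.
rank ∂_2 = 6, rank ∂_3 = 0 ⇒ b_2 = 6 − 6 − 0 = 0. So H_2 = 0.

H_0 ≅ Z,  H_1 ≅ Z,  H_2 = 0.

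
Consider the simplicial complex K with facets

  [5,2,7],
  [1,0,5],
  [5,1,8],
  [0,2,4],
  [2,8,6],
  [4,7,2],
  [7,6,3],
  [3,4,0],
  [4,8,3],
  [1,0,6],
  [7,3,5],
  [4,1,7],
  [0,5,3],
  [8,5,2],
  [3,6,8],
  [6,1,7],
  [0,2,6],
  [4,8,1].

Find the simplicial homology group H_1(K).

Fix the vertex order 0 < 1 < 2 < 3 < 4 < 5 < 6 < 7 < 8 and write every simplex with vertices in increasing order. Then dim K = 2 and the simplices of K are:

  0-simplices (9): [0], [1], [2], [3], [4], [5], [6], [7], [8]
  1-simplices (27): (27 of them)
  2-simplices (18): [0,1,5], [0,1,6], [0,2,4], [0,2,6], [0,3,4], [0,3,5], [1,4,7], [1,4,8], [1,5,8], [1,6,7], [2,4,7], [2,5,7], [2,5,8], [2,6,8], [3,4,8], [3,5,7], [3,6,7], [3,6,8]

Hence C_0 ≅ Z^9, C_1 ≅ Z^27, C_2 ≅ Z^18.

Boundary ∂_1: C_1 → C_0 maps an edge to its endpoints' difference, ∂[p,q] = q − p. For instance
  ∂[2,6] = [6] − [2].
The resulting 9×27 matrix has rank 8, and its Smith normal form has invariant factors (1,1,1,1,1,1,1,1).

The boundary map ∂_2: C_2 → C_1 maps a triangle to the signed sum of its edges. For instance
  ∂[2,5,8] = [5,8] − [2,8] + [2,5],
  ∂[1,4,7] = [4,7] − [1,7] + [1,4].
The resulting 27×18 matrix has rank 17, and its Smith normal form has invariant factors (1,1,1,1,1,1,1,1,1,1,1,1,1,1,1,1,1).

From H_k ≅ ker(∂_k) / im(∂_{k+1}) we obtain:

  H_1: rank ker ∂_1 − rank ∂_2 = (27 − 8) − 17 = 2, and the invariant factors of ∂_2 are all 1, so H_1 ≅ Z^2.

(K is a triangulation of the torus T^2.)

H_1 = Z^2.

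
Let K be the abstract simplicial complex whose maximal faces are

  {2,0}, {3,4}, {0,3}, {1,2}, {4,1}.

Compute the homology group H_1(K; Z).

H_1 ≅ Z.

Take the total order 0 < 1 < 2 < 3 < 4 on the vertex set. Then K (dimension 1) consists of the simplices:

  0-simplices (5): [0], [1], [2], [3], [4]
  1-simplices (5): [0,2], [0,3], [1,2], [1,4], [3,4]

giving chain groups C_0 ≅ Z^5, C_1 ≅ Z^5.

∂_1: C_1 → C_0 sends each edge [p,q] (with p < q) to q − p.
The 5×5 boundary matrix has rank 4 and Smith normal form diag(1,1,1,1).

Reading off H_k = ker ∂_k / im ∂_{k+1}:

  H_1: rank ker ∂_1 − rank ∂_2 = (5 − 4) − 0 = 1, and there is no ∂_2, so H_1 ≅ Z.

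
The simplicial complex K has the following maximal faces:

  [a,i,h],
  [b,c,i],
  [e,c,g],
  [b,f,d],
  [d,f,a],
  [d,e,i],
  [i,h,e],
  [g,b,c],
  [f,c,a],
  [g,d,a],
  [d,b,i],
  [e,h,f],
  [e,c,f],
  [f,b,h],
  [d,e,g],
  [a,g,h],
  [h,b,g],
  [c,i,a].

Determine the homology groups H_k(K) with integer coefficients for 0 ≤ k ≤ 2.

H_0 ≅ Z,  H_1 ≅ Z^2,  H_2 ≅ Z.

Order the vertices as a < b < c < d < e < f < g < h < i. Listing each simplex with vertices in this order, K has dimension 2 with simplices:

  0-simplices (9): a, b, c, d, e, f, g, h, i
  1-simplices (27): ac, ad, af, ag, ah, ai, bc, bd, bf, bg, bh, bi, ce, cf, cg, ci, de, df, dg, di, ef, eg, eh, ei, fh, gh, hi
  2-simplices (18): acf, aci, adf, adg, agh, ahi, bcg, bci, bdf, bdi, bfh, bgh, cef, ceg, deg, dei, efh, ehi

Hence C_0 ≅ Z^9, C_1 ≅ Z^27, C_2 ≅ Z^18.

The boundary map ∂_1: C_1 → C_0 is given by ∂[p,q] = [q] − [p]. For instance
  ∂hi = i − h.
The 9×27 boundary matrix has rank 8 and Smith normal form diag(1,1,1,1,1,1,1,1).

∂_2: C_2 → C_1 sends each 2-simplex [p,q,r] to [q,r] − [p,r] + [p,q]. For instance
  ∂adg = dg − ag + ad,
  ∂cef = ef − cf + ce.
The resulting 27×18 matrix has rank 17, and its Smith normal form has invariant factors (1,1,1,1,1,1,1,1,1,1,1,1,1,1,1,1,1).

Reading off H_k = ker ∂_k / im ∂_{k+1}:

  H_0: rank C_0 − rank ∂_1 = 9 − 8 = 1, and the invariant factors of ∂_1 are all 1, so H_0 = Z.
  H_1: rank ker ∂_1 − rank ∂_2 = (27 − 8) − 17 = 2, and the invariant factors of ∂_2 are all 1, so H_1 = Z^2.
  H_2: rank ker ∂_2 − rank ∂_3 = (18 − 17) − 0 = 1, and there is no ∂_3, so H_2 = Z.

(K is a triangulation of the torus T^2.)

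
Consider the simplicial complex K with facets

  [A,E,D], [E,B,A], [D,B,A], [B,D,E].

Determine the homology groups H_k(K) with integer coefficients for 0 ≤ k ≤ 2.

H_0 = Z,  H_1 = 0,  H_2 = Z.

Take the total order A < B < D < E on the vertex set. Then K (dimension 2) consists of the simplices:

  0-simplices (4): A, B, D, E
  1-simplices (6): AB, AD, AE, BD, BE, DE
  2-simplices (4): ABD, ABE, ADE, BDE

Hence C_0 ≅ Z^4, C_1 ≅ Z^6, C_2 ≅ Z^4.

The boundary map ∂_1: C_1 → C_0 is given by ∂[p,q] = [q] − [p]. For instance
  ∂BD = D − B.
As a 4×6 matrix over Z this has rank 3, with invariant factors (1,1,1).

Boundary ∂_2: C_2 → C_1 sends each 2-simplex [p,q,r] to [q,r] − [p,r] + [p,q]. For instance
  ∂ABD = BD − AD + AB,
  ∂BDE = DE − BE + BD.
The 6×4 boundary matrix has rank 3 and Smith normal form diag(1,1,1).

From H_k ≅ ker(∂_k) / im(∂_{k+1}) we obtain:

  H_0: rank C_0 − rank ∂_1 = 4 − 3 = 1, and the invariant factors of ∂_1 are all 1, so H_0 = Z.
  H_1: rank ker ∂_1 − rank ∂_2 = (6 − 3) − 3 = 0, and the invariant factors of ∂_2 are all 1, so H_1 = 0.
  H_2: rank ker ∂_2 − rank ∂_3 = (4 − 3) − 0 = 1, and there is no ∂_3, so H_2 = Z.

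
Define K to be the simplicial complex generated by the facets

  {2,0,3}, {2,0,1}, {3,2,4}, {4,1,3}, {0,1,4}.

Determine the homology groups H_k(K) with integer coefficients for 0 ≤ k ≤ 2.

Order the vertices as 0 < 1 < 2 < 3 < 4. Listing each simplex with vertices in this order, K has dimension 2 with simplices:

  0-simplices (5): [0], [1], [2], [3], [4]
  1-simplices (10): [0,1], [0,2], [0,3], [0,4], [1,2], [1,3], [1,4], [2,3], [2,4], [3,4]
  2-simplices (5): [0,1,2], [0,1,4], [0,2,3], [1,3,4], [2,3,4]

giving chain groups C_0 ≅ Z^5, C_1 ≅ Z^10, C_2 ≅ Z^5.

The boundary map ∂_1: C_1 → C_0 sends each edge [p,q] (with p < q) to q − p. For instance
  ∂[1,4] = [4] − [1].
This gives a 5×10 integer matrix of rank 4; reducing to Smith normal form yields diagonal entries (1,1,1,1).

∂_2: C_2 → C_1 sends each 2-simplex [p,q,r] to [q,r] − [p,r] + [p,q]. For instance
  ∂[2,3,4] = [3,4] − [2,4] + [2,3],
  ∂[0,1,2] = [1,2] − [0,2] + [0,1].
The 10×5 boundary matrix has rank 5 and Smith normal form diag(1,1,1,1,1).

Computing H_k = (kernel of ∂_k) / (image of ∂_{k+1}):

  H_0: rank C_0 − rank ∂_1 = 5 − 4 = 1, and the invariant factors of ∂_1 are all 1, so H_0 = Z.
  H_1: rank ker ∂_1 − rank ∂_2 = (10 − 4) − 5 = 1, and the invariant factors of ∂_2 are all 1, so H_1 = Z.
  H_2: rank ker ∂_2 − rank ∂_3 = (5 − 5) − 0 = 0, and there is no ∂_3, so H_2 = 0.

As a check, the Euler characteristic is 5 − 10 + 5 = 0, which agrees with 1 − 1 + 0 = 0.

H_0 ≅ Z,  H_1 ≅ Z,  H_2 = 0.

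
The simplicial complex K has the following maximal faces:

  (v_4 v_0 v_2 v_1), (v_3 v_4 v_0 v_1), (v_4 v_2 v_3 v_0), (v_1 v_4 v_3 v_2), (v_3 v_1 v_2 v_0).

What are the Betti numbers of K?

Fix the vertex order v_0 < v_1 < v_2 < v_3 < v_4 and write every simplex with vertices in increasing order. Then dim K = 3 and the simplices of K are:

  0-simplices (5): [v_0], [v_1], [v_2], [v_3], [v_4]
  1-simplices (10): [v_0,v_1], [v_0,v_2], [v_0,v_3], [v_0,v_4], [v_1,v_2], [v_1,v_3], [v_1,v_4], [v_2,v_3], [v_2,v_4], [v_3,v_4]
  2-simplices (10): [v_0,v_1,v_2], [v_0,v_1,v_3], [v_0,v_1,v_4], [v_0,v_2,v_3], [v_0,v_2,v_4], [v_0,v_3,v_4], [v_1,v_2,v_3], [v_1,v_2,v_4], [v_1,v_3,v_4], [v_2,v_3,v_4]
  3-simplices (5): [v_0,v_1,v_2,v_3], [v_0,v_1,v_2,v_4], [v_0,v_1,v_3,v_4], [v_0,v_2,v_3,v_4], [v_1,v_2,v_3,v_4]

giving chain groups C_0 ≅ Z^5, C_1 ≅ Z^10, C_2 ≅ Z^10, C_3 ≅ Z^5.

The boundary map ∂_1: C_1 → C_0 maps an edge to its endpoints' difference, ∂[p,q] = q − p. For instance
  ∂[v_2,v_4] = [v_4] − [v_2].
This gives a 5×10 integer matrix of rank 4; reducing to Smith normal form yields diagonal entries (1,1,1,1).

The boundary map ∂_2: C_2 → C_1 acts by ∂[p,q,r] = [q,r] − [p,r] + [p,q]. For instance
  ∂[v_1,v_3,v_4] = [v_3,v_4] − [v_1,v_4] + [v_1,v_3],
  ∂[v_1,v_2,v_3] = [v_2,v_3] − [v_1,v_3] + [v_1,v_2].
The resulting 10×10 matrix has rank 6, and its Smith normal form has invariant factors (1,1,1,1,1,1).

∂_3: C_3 → C_2 sends each 3-simplex σ to the alternating sum Σ_i (−1)^i (σ with its i-th vertex removed). For instance
  ∂[v_0,v_1,v_2,v_3] = [v_1,v_2,v_3] − [v_0,v_2,v_3] + [v_0,v_1,v_3] − [v_0,v_1,v_2],
  ∂[v_0,v_1,v_3,v_4] = [v_1,v_3,v_4] − [v_0,v_3,v_4] + [v_0,v_1,v_4] − [v_0,v_1,v_3].
As a 10×5 matrix over Z this has rank 4, with invariant factors (1,1,1,1).

Now H_k = ker ∂_k / im ∂_{k+1}, so:

  H_0: rank C_0 − rank ∂_1 = 5 − 4 = 1, and the invariant factors of ∂_1 are all 1, so H_0 ≅ Z.
  H_1: rank ker ∂_1 − rank ∂_2 = (10 − 4) − 6 = 0, and the invariant factors of ∂_2 are all 1, so H_1 ≅ 0.
  H_2: rank ker ∂_2 − rank ∂_3 = (10 − 6) − 4 = 0, and the invariant factors of ∂_3 are all 1, so H_2 ≅ 0.
  H_3: rank ker ∂_3 − rank ∂_4 = (5 − 4) − 0 = 1, and there is no ∂_4, so H_3 ≅ Z.

(K is a triangulation of the 3-sphere S^3.)

Hence the Betti numbers are b_0 = 1, b_1 = 0, b_2 = 0, b_3 = 1.

b_0 = 1, b_1 = 0, b_2 = 0, b_3 = 1.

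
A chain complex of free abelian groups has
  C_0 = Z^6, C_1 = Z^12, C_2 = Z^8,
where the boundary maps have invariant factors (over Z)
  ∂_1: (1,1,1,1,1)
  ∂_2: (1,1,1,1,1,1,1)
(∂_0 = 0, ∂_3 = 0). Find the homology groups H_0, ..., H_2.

H_0: b_0 = 6 − 0 − 5 = 1; torsion from ∂_1 factors > 1: none. So H_0 ≅ Z.
H_1: b_1 = 12 − 5 − 7 = 0; torsion from ∂_2 factors > 1: none. So H_1 ≅ 0.
H_2: b_2 = 8 − 7 − 0 = 1; torsion from ∂_3 factors > 1: none. So H_2 ≅ Z.

H_0 ≅ Z,  H_1 = 0,  H_2 ≅ Z.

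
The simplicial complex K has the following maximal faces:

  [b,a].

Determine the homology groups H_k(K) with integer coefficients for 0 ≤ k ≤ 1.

H_0 = Z,  H_1 = 0.

We work with the vertex ordering a < b. The simplices of K, each written with vertices in increasing order, are:

  0-simplices (2): a, b
  1-simplices (1): ab

so the chain groups are C_0 ≅ Z^2, C_1 ≅ Z^1.

∂_1: C_1 → C_0 is given by ∂[p,q] = [q] − [p]. For instance
  ∂ab = b − a.
This gives a 2×1 integer matrix of rank 1; reducing to Smith normal form yields diagonal entries (1).

Reading off H_k = ker ∂_k / im ∂_{k+1}:

  H_0: rank C_0 − rank ∂_1 = 2 − 1 = 1, and the invariant factors of ∂_1 are all 1, so H_0 ≅ Z.
  H_1: rank ker ∂_1 − rank ∂_2 = (1 − 1) − 0 = 0, and there is no ∂_2, so H_1 ≅ 0.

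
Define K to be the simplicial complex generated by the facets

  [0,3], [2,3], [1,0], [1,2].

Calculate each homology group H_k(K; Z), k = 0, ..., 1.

K has 4 vertices, 4 edges.
rank ∂_0 = 0, rank ∂_1 = 3 ⇒ b_0 = 4 − 0 − 3 = 1; all invariant factors of ∂_1 are 1 so no torsion. So H_0 = Z.
rank ∂_1 = 3, rank ∂_2 = 0 ⇒ b_1 = 4 − 3 − 0 = 1. So H_1 = Z.

H_0 ≅ Z,  H_1 ≅ Z.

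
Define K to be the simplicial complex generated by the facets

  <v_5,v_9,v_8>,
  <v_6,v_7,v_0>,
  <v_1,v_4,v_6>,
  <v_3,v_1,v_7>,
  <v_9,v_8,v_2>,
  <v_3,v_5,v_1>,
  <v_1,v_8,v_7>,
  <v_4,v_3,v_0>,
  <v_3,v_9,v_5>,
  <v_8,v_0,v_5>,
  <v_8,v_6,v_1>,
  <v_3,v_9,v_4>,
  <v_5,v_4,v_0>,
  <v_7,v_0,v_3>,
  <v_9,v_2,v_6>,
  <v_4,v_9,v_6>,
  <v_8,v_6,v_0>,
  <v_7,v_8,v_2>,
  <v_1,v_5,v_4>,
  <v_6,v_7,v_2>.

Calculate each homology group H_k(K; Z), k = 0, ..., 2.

Take the total order v_0 < v_1 < v_2 < v_3 < v_4 < v_5 < v_6 < v_7 < v_8 < v_9 on the vertex set. Then K (dimension 2) consists of the simplices:

  0-simplices (10): [v_0], [v_1], [v_2], [v_3], [v_4], [v_5], [v_6], [v_7], [v_8], [v_9]
  1-simplices (30): (30 of them)
  2-simplices (20): (20 of them)

Hence C_0 ≅ Z^10, C_1 ≅ Z^30, C_2 ≅ Z^20.

Boundary ∂_1: C_1 → C_0 maps an edge to its endpoints' difference, ∂[p,q] = q − p. For instance
  ∂[v_0,v_3] = [v_3] − [v_0].
The resulting 10×30 matrix has rank 9, and its Smith normal form has invariant factors (1,1,1,1,1,1,1,1,1).

Boundary ∂_2: C_2 → C_1 acts by ∂[p,q,r] = [q,r] − [p,r] + [p,q]. For instance
  ∂[v_5,v_8,v_9] = [v_8,v_9] − [v_5,v_9] + [v_5,v_8],
  ∂[v_1,v_3,v_7] = [v_3,v_7] − [v_1,v_7] + [v_1,v_3].
The 30×20 boundary matrix has rank 20 and Smith normal form diag(1,1,1,1,1,1,1,1,1,1,1,1,1,1,1,1,1,1,1,2).

Now H_k = ker ∂_k / im ∂_{k+1}, so:

  H_0: rank C_0 − rank ∂_1 = 10 − 9 = 1, and the invariant factors of ∂_1 are all 1, so H_0 ≅ Z.
  H_1: rank ker ∂_1 − rank ∂_2 = (30 − 9) − 20 = 1, and ∂_2 has invariant factor 2 > 1, so H_1 ≅ Z ⊕ Z/2Z.
  H_2: rank ker ∂_2 − rank ∂_3 = (20 − 20) − 0 = 0, and there is no ∂_3, so H_2 ≅ 0.

H_0 = Z,  H_1 = Z ⊕ Z/2Z,  H_2 = 0.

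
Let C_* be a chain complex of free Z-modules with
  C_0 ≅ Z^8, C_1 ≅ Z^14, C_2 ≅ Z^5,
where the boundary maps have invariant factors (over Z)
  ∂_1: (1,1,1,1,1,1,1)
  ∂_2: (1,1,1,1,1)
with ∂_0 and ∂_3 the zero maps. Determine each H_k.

H_0 = Z,  H_1 = Z^2,  H_2 = 0.

H_0: b_0 = 8 − 0 − 7 = 1; torsion from ∂_1 factors > 1: none. So H_0 = Z.
H_1: b_1 = 14 − 7 − 5 = 2; torsion from ∂_2 factors > 1: none. So H_1 = Z^2.
H_2: b_2 = 5 − 5 − 0 = 0; torsion from ∂_3 factors > 1: none. So H_2 = 0.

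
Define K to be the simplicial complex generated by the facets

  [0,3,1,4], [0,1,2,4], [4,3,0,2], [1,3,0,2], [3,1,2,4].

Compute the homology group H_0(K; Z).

H_0 ≅ Z.

We work with the vertex ordering 0 < 1 < 2 < 3 < 4. The simplices of K, each written with vertices in increasing order, are:

  0-simplices (5): [0], [1], [2], [3], [4]
  1-simplices (10): [0,1], [0,2], [0,3], [0,4], [1,2], [1,3], [1,4], [2,3], [2,4], [3,4]
  2-simplices (10): [0,1,2], [0,1,3], [0,1,4], [0,2,3], [0,2,4], [0,3,4], [1,2,3], [1,2,4], [1,3,4], [2,3,4]
  3-simplices (5): [0,1,2,3], [0,1,2,4], [0,1,3,4], [0,2,3,4], [1,2,3,4]

so the chain groups are C_0 ≅ Z^5, C_1 ≅ Z^10, C_2 ≅ Z^10, C_3 ≅ Z^5.

Boundary ∂_1: C_1 → C_0 maps an edge to its endpoints' difference, ∂[p,q] = q − p. For instance
  ∂[1,4] = [4] − [1].
The 5×10 boundary matrix has rank 4 and Smith normal form diag(1,1,1,1).

The boundary map ∂_2: C_2 → C_1 sends each 2-simplex [p,q,r] to [q,r] − [p,r] + [p,q]. For instance
  ∂[1,2,4] = [2,4] − [1,4] + [1,2],
  ∂[0,3,4] = [3,4] − [0,4] + [0,3].
The resulting 10×10 matrix has rank 6, and its Smith normal form has invariant factors (1,1,1,1,1,1).

The boundary map ∂_3: C_3 → C_2 sends each 3-simplex σ to the alternating sum Σ_i (−1)^i (σ with its i-th vertex removed). For instance
  ∂[0,1,3,4] = [1,3,4] − [0,3,4] + [0,1,4] − [0,1,3],
  ∂[1,2,3,4] = [2,3,4] − [1,3,4] + [1,2,4] − [1,2,3].
The resulting 10×5 matrix has rank 4, and its Smith normal form has invariant factors (1,1,1,1).

From H_k ≅ ker(∂_k) / im(∂_{k+1}) we obtain:

  H_0: rank C_0 − rank ∂_1 = 5 − 4 = 1, and the invariant factors of ∂_1 are all 1, so H_0 = Z.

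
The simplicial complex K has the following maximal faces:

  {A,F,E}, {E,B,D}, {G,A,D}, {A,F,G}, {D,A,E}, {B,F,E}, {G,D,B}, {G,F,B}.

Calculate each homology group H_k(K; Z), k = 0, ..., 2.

We work with the vertex ordering A < B < D < E < F < G. The simplices of K, each written with vertices in increasing order, are:

  0-simplices (6): A, B, D, E, F, G
  1-simplices (12): AD, AE, AF, AG, BD, BE, BF, BG, DE, DG, EF, FG
  2-simplices (8): ADE, ADG, AEF, AFG, BDE, BDG, BEF, BFG

so the chain groups are C_0 ≅ Z^6, C_1 ≅ Z^12, C_2 ≅ Z^8.

The boundary map ∂_1: C_1 → C_0 sends each edge [p,q] (with p < q) to q − p. For instance
  ∂BE = E − B.
This gives a 6×12 integer matrix of rank 5; reducing to Smith normal form yields diagonal entries (1,1,1,1,1).

∂_2: C_2 → C_1 maps a triangle to the signed sum of its edges. For instance
  ∂ADE = DE − AE + AD,
  ∂BFG = FG − BG + BF.
The resulting 12×8 matrix has rank 7, and its Smith normal form has invariant factors (1,1,1,1,1,1,1).

Now H_k = ker ∂_k / im ∂_{k+1}, so:

  H_0: rank C_0 − rank ∂_1 = 6 − 5 = 1, and the invariant factors of ∂_1 are all 1, so H_0 = Z.
  H_1: rank ker ∂_1 − rank ∂_2 = (12 − 5) − 7 = 0, and the invariant factors of ∂_2 are all 1, so H_1 = 0.
  H_2: rank ker ∂_2 − rank ∂_3 = (8 − 7) − 0 = 1, and there is no ∂_3, so H_2 = Z.

H_0 = Z,  H_1 = 0,  H_2 = Z.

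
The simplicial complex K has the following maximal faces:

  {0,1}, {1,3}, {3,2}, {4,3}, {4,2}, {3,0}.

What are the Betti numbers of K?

Fix the vertex order 0 < 1 < 2 < 3 < 4 and write every simplex with vertices in increasing order. Then dim K = 1 and the simplices of K are:

  0-simplices (5): [0], [1], [2], [3], [4]
  1-simplices (6): [0,1], [0,3], [1,3], [2,3], [2,4], [3,4]

so the chain groups are C_0 ≅ Z^5, C_1 ≅ Z^6.

∂_1: C_1 → C_0 sends each edge [p,q] (with p < q) to q − p. For instance
  ∂[2,3] = [3] − [2].
The 5×6 boundary matrix has rank 4 and Smith normal form diag(1,1,1,1).

Computing H_k = (kernel of ∂_k) / (image of ∂_{k+1}):

  H_0: rank C_0 − rank ∂_1 = 5 − 4 = 1, and the invariant factors of ∂_1 are all 1, so H_0 = Z.
  H_1: rank ker ∂_1 − rank ∂_2 = (6 − 4) − 0 = 2, and there is no ∂_2, so H_1 = Z^2.

Hence the Betti numbers are b_0 = 1, b_1 = 2.

b_0 = 1, b_1 = 2.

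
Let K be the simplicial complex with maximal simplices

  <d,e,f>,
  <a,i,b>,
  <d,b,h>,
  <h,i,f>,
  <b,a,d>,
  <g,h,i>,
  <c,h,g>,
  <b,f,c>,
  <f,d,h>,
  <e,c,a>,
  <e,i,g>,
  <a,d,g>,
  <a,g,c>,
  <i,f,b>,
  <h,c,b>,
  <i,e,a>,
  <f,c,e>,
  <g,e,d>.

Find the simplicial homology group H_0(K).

Order the vertices as a < b < c < d < e < f < g < h < i. Listing each simplex with vertices in this order, K has dimension 2 with simplices:

  0-simplices (9): a, b, c, d, e, f, g, h, i
  1-simplices (27): ab, ac, ad, ae, ag, ai, bc, bd, bf, bh, bi, ce, cf, cg, ch, de, df, dg, dh, ef, eg, ei, fh, fi, gh, gi, hi
  2-simplices (18): abd, abi, ace, acg, adg, aei, bcf, bch, bdh, bfi, cef, cgh, def, deg, dfh, egi, fhi, ghi

Hence C_0 ≅ Z^9, C_1 ≅ Z^27, C_2 ≅ Z^18.

Boundary ∂_1: C_1 → C_0 is given by ∂[p,q] = [q] − [p]. For instance
  ∂bi = i − b.
The 9×27 boundary matrix has rank 8 and Smith normal form diag(1,1,1,1,1,1,1,1).

∂_2: C_2 → C_1 sends each 2-simplex [p,q,r] to [q,r] − [p,r] + [p,q]. For instance
  ∂ghi = hi − gi + gh,
  ∂ace = ce − ae + ac.
As a 27×18 matrix over Z this has rank 18, with invariant factors (1,1,1,1,1,1,1,1,1,1,1,1,1,1,1,1,1,2).

Now H_k = ker ∂_k / im ∂_{k+1}, so:

  H_0: rank C_0 − rank ∂_1 = 9 − 8 = 1, and the invariant factors of ∂_1 are all 1, so H_0 ≅ Z.

(K is a triangulation of the Klein bottle.)

H_0 ≅ Z.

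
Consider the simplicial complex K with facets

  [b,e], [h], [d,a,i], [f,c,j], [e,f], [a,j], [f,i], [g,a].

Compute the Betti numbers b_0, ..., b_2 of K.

b_0 = 2, b_1 = 1, b_2 = 0.

Order the vertices as a < b < c < d < e < f < g < h < i < j. Listing each simplex with vertices in this order, K has dimension 2 with simplices:

  0-simplices (10): a, b, c, d, e, f, g, h, i, j
  1-simplices (11): ad, ag, ai, aj, be, cf, cj, di, ef, fi, fj
  2-simplices (2): adi, cfj

giving chain groups C_0 ≅ Z^10, C_1 ≅ Z^11, C_2 ≅ Z^2.

∂_1: C_1 → C_0 is given by ∂[p,q] = [q] − [p].
This gives a 10×11 integer matrix of rank 8; reducing to Smith normal form yields diagonal entries (1,1,1,1,1,1,1,1).

∂_2: C_2 → C_1 acts by ∂[p,q,r] = [q,r] − [p,r] + [p,q]. For instance
  ∂cfj = fj − cj + cf,
  ∂adi = di − ai + ad.
As a 11×2 matrix over Z this has rank 2, with invariant factors (1,1).

Now H_k = ker ∂_k / im ∂_{k+1}, so:

  H_0: rank C_0 − rank ∂_1 = 10 − 8 = 2, and the invariant factors of ∂_1 are all 1, so H_0 = Z^2.
  H_1: rank ker ∂_1 − rank ∂_2 = (11 − 8) − 2 = 1, and the invariant factors of ∂_2 are all 1, so H_1 = Z.
  H_2: rank ker ∂_2 − rank ∂_3 = (2 − 2) − 0 = 0, and there is no ∂_3, so H_2 = 0.

Hence the Betti numbers are b_0 = 2, b_1 = 1, b_2 = 0.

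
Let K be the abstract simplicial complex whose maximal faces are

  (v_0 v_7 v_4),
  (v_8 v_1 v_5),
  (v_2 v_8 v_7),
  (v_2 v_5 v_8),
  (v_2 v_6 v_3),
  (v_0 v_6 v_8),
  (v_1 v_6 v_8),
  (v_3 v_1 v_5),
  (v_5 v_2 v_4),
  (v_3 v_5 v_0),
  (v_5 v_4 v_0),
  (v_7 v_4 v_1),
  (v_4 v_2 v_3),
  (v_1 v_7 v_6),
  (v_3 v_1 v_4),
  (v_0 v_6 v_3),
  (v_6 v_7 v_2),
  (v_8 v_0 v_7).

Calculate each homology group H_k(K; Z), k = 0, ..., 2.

Fix the vertex order v_0 < v_1 < v_2 < v_3 < v_4 < v_5 < v_6 < v_7 < v_8 and write every simplex with vertices in increasing order. Then dim K = 2 and the simplices of K are:

  0-simplices (9): [v_0], [v_1], [v_2], [v_3], [v_4], [v_5], [v_6], [v_7], [v_8]
  1-simplices (27): (27 of them)
  2-simplices (18): (18 of them)

giving chain groups C_0 ≅ Z^9, C_1 ≅ Z^27, C_2 ≅ Z^18.

The boundary map ∂_1: C_1 → C_0 maps an edge to its endpoints' difference, ∂[p,q] = q − p. For instance
  ∂[v_3,v_5] = [v_5] − [v_3].
This gives a 9×27 integer matrix of rank 8; reducing to Smith normal form yields diagonal entries (1,1,1,1,1,1,1,1).

Boundary ∂_2: C_2 → C_1 sends each 2-simplex [p,q,r] to [q,r] − [p,r] + [p,q]. For instance
  ∂[v_1,v_6,v_7] = [v_6,v_7] − [v_1,v_7] + [v_1,v_6],
  ∂[v_0,v_7,v_8] = [v_7,v_8] − [v_0,v_8] + [v_0,v_7].
The resulting 27×18 matrix has rank 18, and its Smith normal form has invariant factors (1,1,1,1,1,1,1,1,1,1,1,1,1,1,1,1,1,2).

Reading off H_k = ker ∂_k / im ∂_{k+1}:

  H_0: rank C_0 − rank ∂_1 = 9 − 8 = 1, and the invariant factors of ∂_1 are all 1, so H_0 ≅ Z.
  H_1: rank ker ∂_1 − rank ∂_2 = (27 − 8) − 18 = 1, and ∂_2 has invariant factor 2 > 1, so H_1 ≅ Z ⊕ Z/2.
  H_2: rank ker ∂_2 − rank ∂_3 = (18 − 18) − 0 = 0, and there is no ∂_3, so H_2 ≅ 0.

As a check, the Euler characteristic is 9 − 27 + 18 = 0, which agrees with 1 − 1 + 0 = 0.

H_0 ≅ Z,  H_1 ≅ Z ⊕ Z/2,  H_2 = 0.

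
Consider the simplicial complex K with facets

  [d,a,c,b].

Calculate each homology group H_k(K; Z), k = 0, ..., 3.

H_0 ≅ Z,  H_1 = 0,  H_2 = 0,  H_3 = 0.

Order the vertices as a < b < c < d. Listing each simplex with vertices in this order, K has dimension 3 with simplices:

  0-simplices (4): a, b, c, d
  1-simplices (6): ab, ac, ad, bc, bd, cd
  2-simplices (4): abc, abd, acd, bcd
  3-simplices (1): abcd

Hence C_0 ≅ Z^4, C_1 ≅ Z^6, C_2 ≅ Z^4, C_3 ≅ Z^1.

Boundary ∂_1: C_1 → C_0 sends each edge [p,q] (with p < q) to q − p. For instance
  ∂ab = b − a.
The resulting 4×6 matrix has rank 3, and its Smith normal form has invariant factors (1,1,1).

Boundary ∂_2: C_2 → C_1 maps a triangle to the signed sum of its edges. For instance
  ∂bcd = cd − bd + bc,
  ∂acd = cd − ad + ac.
The resulting 6×4 matrix has rank 3, and its Smith normal form has invariant factors (1,1,1).

Boundary ∂_3: C_3 → C_2 sends each 3-simplex σ to the alternating sum Σ_i (−1)^i (σ with its i-th vertex removed). For instance
  ∂abcd = bcd − acd + abd − abc.
The resulting 4×1 matrix has rank 1, and its Smith normal form has invariant factors (1).

Reading off H_k = ker ∂_k / im ∂_{k+1}:

  H_0: rank C_0 − rank ∂_1 = 4 − 3 = 1, and the invariant factors of ∂_1 are all 1, so H_0 = Z.
  H_1: rank ker ∂_1 − rank ∂_2 = (6 − 3) − 3 = 0, and the invariant factors of ∂_2 are all 1, so H_1 = 0.
  H_2: rank ker ∂_2 − rank ∂_3 = (4 − 3) − 1 = 0, and the invariant factors of ∂_3 are all 1, so H_2 = 0.
  H_3: rank ker ∂_3 − rank ∂_4 = (1 − 1) − 0 = 0, and there is no ∂_4, so H_3 = 0.

As a check, the Euler characteristic is 4 − 6 + 4 − 1 = 1, which agrees with 1 − 0 + 0 − 0 = 1.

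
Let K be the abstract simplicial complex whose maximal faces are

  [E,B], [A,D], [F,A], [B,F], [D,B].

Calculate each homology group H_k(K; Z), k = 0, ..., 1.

Order the vertices as A < B < D < E < F. Listing each simplex with vertices in this order, K has dimension 1 with simplices:

  0-simplices (5): A, B, D, E, F
  1-simplices (5): AD, AF, BD, BE, BF

so the chain groups are C_0 ≅ Z^5, C_1 ≅ Z^5.

∂_1: C_1 → C_0 maps an edge to its endpoints' difference, ∂[p,q] = q − p.
The resulting 5×5 matrix has rank 4, and its Smith normal form has invariant factors (1,1,1,1).

Computing H_k = (kernel of ∂_k) / (image of ∂_{k+1}):

  H_0: rank C_0 − rank ∂_1 = 5 − 4 = 1, and the invariant factors of ∂_1 are all 1, so H_0 = Z.
  H_1: rank ker ∂_1 − rank ∂_2 = (5 − 4) − 0 = 1, and there is no ∂_2, so H_1 = Z.

H_0 ≅ Z,  H_1 ≅ Z.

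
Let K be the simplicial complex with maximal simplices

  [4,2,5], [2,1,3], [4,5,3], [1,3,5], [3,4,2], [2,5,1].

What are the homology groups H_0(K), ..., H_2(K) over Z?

We work with the vertex ordering 1 < 2 < 3 < 4 < 5. The simplices of K, each written with vertices in increasing order, are:

  0-simplices (5): [1], [2], [3], [4], [5]
  1-simplices (9): [1,2], [1,3], [1,5], [2,3], [2,4], [2,5], [3,4], [3,5], [4,5]
  2-simplices (6): [1,2,3], [1,2,5], [1,3,5], [2,3,4], [2,4,5], [3,4,5]

giving chain groups C_0 ≅ Z^5, C_1 ≅ Z^9, C_2 ≅ Z^6.

∂_1: C_1 → C_0 sends each edge [p,q] (with p < q) to q − p. For instance
  ∂[2,3] = [3] − [2].
As a 5×9 matrix over Z this has rank 4, with invariant factors (1,1,1,1).

∂_2: C_2 → C_1 maps a triangle to the signed sum of its edges. For instance
  ∂[1,2,3] = [2,3] − [1,3] + [1,2],
  ∂[1,3,5] = [3,5] − [1,5] + [1,3].
The 9×6 boundary matrix has rank 5 and Smith normal form diag(1,1,1,1,1).

Reading off H_k = ker ∂_k / im ∂_{k+1}:

  H_0: rank C_0 − rank ∂_1 = 5 − 4 = 1, and the invariant factors of ∂_1 are all 1, so H_0 = Z.
  H_1: rank ker ∂_1 − rank ∂_2 = (9 − 4) − 5 = 0, and the invariant factors of ∂_2 are all 1, so H_1 = 0.
  H_2: rank ker ∂_2 − rank ∂_3 = (6 − 5) − 0 = 1, and there is no ∂_3, so H_2 = Z.

As a check, the Euler characteristic is 5 − 9 + 6 = 2, which agrees with 1 − 0 + 1 = 2.
(K is a triangulation of the 2-sphere S^2.)

H_0 ≅ Z,  H_1 = 0,  H_2 ≅ Z.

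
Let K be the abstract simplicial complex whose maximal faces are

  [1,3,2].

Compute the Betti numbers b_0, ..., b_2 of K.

b_0 = 1, b_1 = 0, b_2 = 0.

We work with the vertex ordering 1 < 2 < 3. The simplices of K, each written with vertices in increasing order, are:

  0-simplices (3): [1], [2], [3]
  1-simplices (3): [1,2], [1,3], [2,3]
  2-simplices (1): [1,2,3]

so the chain groups are C_0 ≅ Z^3, C_1 ≅ Z^3, C_2 ≅ Z^1.

Boundary ∂_1: C_1 → C_0 is given by ∂[p,q] = [q] − [p].
The resulting 3×3 matrix has rank 2, and its Smith normal form has invariant factors (1,1).

∂_2: C_2 → C_1 acts by ∂[p,q,r] = [q,r] − [p,r] + [p,q]. For instance
  ∂[1,2,3] = [2,3] − [1,3] + [1,2].
The 3×1 boundary matrix has rank 1 and Smith normal form diag(1).

Reading off H_k = ker ∂_k / im ∂_{k+1}:

  H_0: rank C_0 − rank ∂_1 = 3 − 2 = 1, and the invariant factors of ∂_1 are all 1, so H_0 ≅ Z.
  H_1: rank ker ∂_1 − rank ∂_2 = (3 − 2) − 1 = 0, and the invariant factors of ∂_2 are all 1, so H_1 ≅ 0.
  H_2: rank ker ∂_2 − rank ∂_3 = (1 − 1) − 0 = 0, and there is no ∂_3, so H_2 ≅ 0.

As a check, the Euler characteristic is 3 − 3 + 1 = 1, which agrees with 1 − 0 + 0 = 1.
(K is a triangulation of the 2-simplex.)

Hence the Betti numbers are b_0 = 1, b_1 = 0, b_2 = 0.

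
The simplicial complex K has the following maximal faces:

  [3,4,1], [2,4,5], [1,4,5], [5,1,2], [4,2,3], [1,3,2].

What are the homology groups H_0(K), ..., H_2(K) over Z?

H_0 ≅ Z,  H_1 = 0,  H_2 ≅ Z.

Fix the vertex order 1 < 2 < 3 < 4 < 5 and write every simplex with vertices in increasing order. Then dim K = 2 and the simplices of K are:

  0-simplices (5): [1], [2], [3], [4], [5]
  1-simplices (9): [1,2], [1,3], [1,4], [1,5], [2,3], [2,4], [2,5], [3,4], [4,5]
  2-simplices (6): [1,2,3], [1,2,5], [1,3,4], [1,4,5], [2,3,4], [2,4,5]

so the chain groups are C_0 ≅ Z^5, C_1 ≅ Z^9, C_2 ≅ Z^6.

The boundary map ∂_1: C_1 → C_0 maps an edge to its endpoints' difference, ∂[p,q] = q − p. For instance
  ∂[1,5] = [5] − [1].
As a 5×9 matrix over Z this has rank 4, with invariant factors (1,1,1,1).

Boundary ∂_2: C_2 → C_1 sends each 2-simplex [p,q,r] to [q,r] − [p,r] + [p,q]. For instance
  ∂[1,4,5] = [4,5] − [1,5] + [1,4],
  ∂[1,2,5] = [2,5] − [1,5] + [1,2].
This gives a 9×6 integer matrix of rank 5; reducing to Smith normal form yields diagonal entries (1,1,1,1,1).

Reading off H_k = ker ∂_k / im ∂_{k+1}:

  H_0: rank C_0 − rank ∂_1 = 5 − 4 = 1, and the invariant factors of ∂_1 are all 1, so H_0 ≅ Z.
  H_1: rank ker ∂_1 − rank ∂_2 = (9 − 4) − 5 = 0, and the invariant factors of ∂_2 are all 1, so H_1 ≅ 0.
  H_2: rank ker ∂_2 − rank ∂_3 = (6 − 5) − 0 = 1, and there is no ∂_3, so H_2 ≅ Z.

As a check, the Euler characteristic is 5 − 9 + 6 = 2, which agrees with 1 − 0 + 1 = 2.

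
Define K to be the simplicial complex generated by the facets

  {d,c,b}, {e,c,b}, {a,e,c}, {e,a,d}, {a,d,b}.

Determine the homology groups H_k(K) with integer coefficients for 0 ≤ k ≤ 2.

We work with the vertex ordering a < b < c < d < e. The simplices of K, each written with vertices in increasing order, are:

  0-simplices (5): a, b, c, d, e
  1-simplices (10): ab, ac, ad, ae, bc, bd, be, cd, ce, de
  2-simplices (5): abd, ace, ade, bcd, bce

Hence C_0 ≅ Z^5, C_1 ≅ Z^10, C_2 ≅ Z^5.

Boundary ∂_1: C_1 → C_0 sends each edge [p,q] (with p < q) to q − p. For instance
  ∂ae = e − a.
The 5×10 boundary matrix has rank 4 and Smith normal form diag(1,1,1,1).

∂_2: C_2 → C_1 acts by ∂[p,q,r] = [q,r] − [p,r] + [p,q]. For instance
  ∂ade = de − ae + ad,
  ∂bcd = cd − bd + bc.
The 10×5 boundary matrix has rank 5 and Smith normal form diag(1,1,1,1,1).

Computing H_k = (kernel of ∂_k) / (image of ∂_{k+1}):

  H_0: rank C_0 − rank ∂_1 = 5 − 4 = 1, and the invariant factors of ∂_1 are all 1, so H_0 = Z.
  H_1: rank ker ∂_1 − rank ∂_2 = (10 − 4) − 5 = 1, and the invariant factors of ∂_2 are all 1, so H_1 = Z.
  H_2: rank ker ∂_2 − rank ∂_3 = (5 − 5) − 0 = 0, and there is no ∂_3, so H_2 = 0.

As a check, the Euler characteristic is 5 − 10 + 5 = 0, which agrees with 1 − 1 + 0 = 0.

H_0 = Z,  H_1 = Z,  H_2 = 0.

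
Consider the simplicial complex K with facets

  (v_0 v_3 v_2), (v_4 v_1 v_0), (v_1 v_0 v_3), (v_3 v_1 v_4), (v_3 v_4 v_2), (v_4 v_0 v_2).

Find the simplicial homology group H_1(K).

Fix the vertex order v_0 < v_1 < v_2 < v_3 < v_4 and write every simplex with vertices in increasing order. Then dim K = 2 and the simplices of K are:

  0-simplices (5): [v_0], [v_1], [v_2], [v_3], [v_4]
  1-simplices (9): [v_0,v_1], [v_0,v_2], [v_0,v_3], [v_0,v_4], [v_1,v_3], [v_1,v_4], [v_2,v_3], [v_2,v_4], [v_3,v_4]
  2-simplices (6): [v_0,v_1,v_3], [v_0,v_1,v_4], [v_0,v_2,v_3], [v_0,v_2,v_4], [v_1,v_3,v_4], [v_2,v_3,v_4]

so the chain groups are C_0 ≅ Z^5, C_1 ≅ Z^9, C_2 ≅ Z^6.

The boundary map ∂_1: C_1 → C_0 is given by ∂[p,q] = [q] − [p]. For instance
  ∂[v_0,v_4] = [v_4] − [v_0].
The 5×9 boundary matrix has rank 4 and Smith normal form diag(1,1,1,1).

The boundary map ∂_2: C_2 → C_1 sends each 2-simplex [p,q,r] to [q,r] − [p,r] + [p,q]. For instance
  ∂[v_0,v_1,v_4] = [v_1,v_4] − [v_0,v_4] + [v_0,v_1],
  ∂[v_0,v_2,v_3] = [v_2,v_3] − [v_0,v_3] + [v_0,v_2].
This gives a 9×6 integer matrix of rank 5; reducing to Smith normal form yields diagonal entries (1,1,1,1,1).

Computing H_k = (kernel of ∂_k) / (image of ∂_{k+1}):

  H_1: rank ker ∂_1 − rank ∂_2 = (9 − 4) − 5 = 0, and the invariant factors of ∂_2 are all 1, so H_1 = 0.

H_1 ≅ 0.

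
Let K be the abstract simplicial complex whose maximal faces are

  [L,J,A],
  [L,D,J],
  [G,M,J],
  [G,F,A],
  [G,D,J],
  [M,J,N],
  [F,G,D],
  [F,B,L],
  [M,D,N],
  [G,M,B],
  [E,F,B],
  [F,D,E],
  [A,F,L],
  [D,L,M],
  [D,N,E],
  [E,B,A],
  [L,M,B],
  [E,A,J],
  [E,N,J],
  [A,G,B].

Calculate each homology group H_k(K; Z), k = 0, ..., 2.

We work with the vertex ordering A < B < D < E < F < G < J < L < M < N. The simplices of K, each written with vertices in increasing order, are:

  0-simplices (10): A, B, D, E, F, G, J, L, M, N
  1-simplices (30): AB, AE, AF, AG, AJ, AL, BE, BF, BG, BL, BM, DE, DF, DG, DJ, DL, DM, DN, EF, EJ, EN, FG, FL, GJ, GM, JL, JM, JN, LM, MN
  2-simplices (20): ABE, ABG, AEJ, AFG, AFL, AJL, BEF, BFL, BGM, BLM, DEF, DEN, DFG, DGJ, DJL, DLM, DMN, EJN, GJM, JMN

giving chain groups C_0 ≅ Z^10, C_1 ≅ Z^30, C_2 ≅ Z^20.

∂_1: C_1 → C_0 sends each edge [p,q] (with p < q) to q − p.
The resulting 10×30 matrix has rank 9, and its Smith normal form has invariant factors (1,1,1,1,1,1,1,1,1).

Boundary ∂_2: C_2 → C_1 acts by ∂[p,q,r] = [q,r] − [p,r] + [p,q]. For instance
  ∂ABE = BE − AE + AB,
  ∂AEJ = EJ − AJ + AE.
The resulting 30×20 matrix has rank 20, and its Smith normal form has invariant factors (1,1,1,1,1,1,1,1,1,1,1,1,1,1,1,1,1,1,1,2).

Now H_k = ker ∂_k / im ∂_{k+1}, so:

  H_0: rank C_0 − rank ∂_1 = 10 − 9 = 1, and the invariant factors of ∂_1 are all 1, so H_0 ≅ Z.
  H_1: rank ker ∂_1 − rank ∂_2 = (30 − 9) − 20 = 1, and ∂_2 has invariant factor 2 > 1, so H_1 ≅ Z ⊕ Z/2.
  H_2: rank ker ∂_2 − rank ∂_3 = (20 − 20) − 0 = 0, and there is no ∂_3, so H_2 ≅ 0.

H_0 = Z,  H_1 = Z ⊕ Z/2,  H_2 = 0.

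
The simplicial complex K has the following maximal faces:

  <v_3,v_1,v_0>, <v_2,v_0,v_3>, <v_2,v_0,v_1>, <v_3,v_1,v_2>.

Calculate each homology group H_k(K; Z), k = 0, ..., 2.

H_0 ≅ Z,  H_1 = 0,  H_2 ≅ Z.

Order the vertices as v_0 < v_1 < v_2 < v_3. Listing each simplex with vertices in this order, K has dimension 2 with simplices:

  0-simplices (4): [v_0], [v_1], [v_2], [v_3]
  1-simplices (6): [v_0,v_1], [v_0,v_2], [v_0,v_3], [v_1,v_2], [v_1,v_3], [v_2,v_3]
  2-simplices (4): [v_0,v_1,v_2], [v_0,v_1,v_3], [v_0,v_2,v_3], [v_1,v_2,v_3]

giving chain groups C_0 ≅ Z^4, C_1 ≅ Z^6, C_2 ≅ Z^4.

Boundary ∂_1: C_1 → C_0 sends each edge [p,q] (with p < q) to q − p.
As a 4×6 matrix over Z this has rank 3, with invariant factors (1,1,1).

∂_2: C_2 → C_1 sends each 2-simplex [p,q,r] to [q,r] − [p,r] + [p,q]. For instance
  ∂[v_0,v_1,v_2] = [v_1,v_2] − [v_0,v_2] + [v_0,v_1],
  ∂[v_0,v_1,v_3] = [v_1,v_3] − [v_0,v_3] + [v_0,v_1].
This gives a 6×4 integer matrix of rank 3; reducing to Smith normal form yields diagonal entries (1,1,1).

Reading off H_k = ker ∂_k / im ∂_{k+1}:

  H_0: rank C_0 − rank ∂_1 = 4 − 3 = 1, and the invariant factors of ∂_1 are all 1, so H_0 ≅ Z.
  H_1: rank ker ∂_1 − rank ∂_2 = (6 − 3) − 3 = 0, and the invariant factors of ∂_2 are all 1, so H_1 ≅ 0.
  H_2: rank ker ∂_2 − rank ∂_3 = (4 − 3) − 0 = 1, and there is no ∂_3, so H_2 ≅ Z.

(K is a triangulation of the 2-sphere S^2.)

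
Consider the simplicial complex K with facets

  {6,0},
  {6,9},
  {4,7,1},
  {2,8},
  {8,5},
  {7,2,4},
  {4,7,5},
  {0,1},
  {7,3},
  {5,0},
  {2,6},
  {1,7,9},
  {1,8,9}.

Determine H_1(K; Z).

Fix the vertex order 0 < 1 < 2 < 3 < 4 < 5 < 6 < 7 < 8 < 9 and write every simplex with vertices in increasing order. Then dim K = 2 and the simplices of K are:

  0-simplices (10): [0], [1], [2], [3], [4], [5], [6], [7], [8], [9]
  1-simplices (19): [0,1], [0,5], [0,6], [1,4], [1,7], [1,8], [1,9], [2,4], [2,6], [2,7], [2,8], [3,7], [4,5], [4,7], [5,7], [5,8], [6,9], [7,9], [8,9]
  2-simplices (5): [1,4,7], [1,7,9], [1,8,9], [2,4,7], [4,5,7]

so the chain groups are C_0 ≅ Z^10, C_1 ≅ Z^19, C_2 ≅ Z^5.

The boundary map ∂_1: C_1 → C_0 maps an edge to its endpoints' difference, ∂[p,q] = q − p. For instance
  ∂[2,4] = [4] − [2].
The resulting 10×19 matrix has rank 9, and its Smith normal form has invariant factors (1,1,1,1,1,1,1,1,1).

∂_2: C_2 → C_1 sends each 2-simplex [p,q,r] to [q,r] − [p,r] + [p,q]. For instance
  ∂[2,4,7] = [4,7] − [2,7] + [2,4],
  ∂[1,8,9] = [8,9] − [1,9] + [1,8].
As a 19×5 matrix over Z this has rank 5, with invariant factors (1,1,1,1,1).

Computing H_k = (kernel of ∂_k) / (image of ∂_{k+1}):

  H_1: rank ker ∂_1 − rank ∂_2 = (19 − 9) − 5 = 5, and the invariant factors of ∂_2 are all 1, so H_1 ≅ Z^5.

H_1 = Z^5.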